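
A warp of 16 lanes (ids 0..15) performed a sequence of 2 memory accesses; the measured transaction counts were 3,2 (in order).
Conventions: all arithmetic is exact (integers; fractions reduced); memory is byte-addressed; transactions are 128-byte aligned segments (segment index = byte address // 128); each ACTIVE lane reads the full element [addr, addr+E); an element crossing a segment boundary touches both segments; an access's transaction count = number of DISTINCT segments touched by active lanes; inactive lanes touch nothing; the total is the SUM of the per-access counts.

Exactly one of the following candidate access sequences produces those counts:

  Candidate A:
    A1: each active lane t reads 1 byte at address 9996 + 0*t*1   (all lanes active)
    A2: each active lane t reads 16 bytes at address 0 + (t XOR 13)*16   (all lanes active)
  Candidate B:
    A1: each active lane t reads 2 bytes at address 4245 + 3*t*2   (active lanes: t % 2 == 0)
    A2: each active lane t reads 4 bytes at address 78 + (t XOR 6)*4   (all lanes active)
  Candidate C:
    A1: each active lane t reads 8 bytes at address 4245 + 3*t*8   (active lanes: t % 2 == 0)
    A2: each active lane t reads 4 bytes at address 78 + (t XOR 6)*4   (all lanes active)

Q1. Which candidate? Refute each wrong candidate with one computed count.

A: A1 gives 1 transaction, not 3
B: A1 gives 1 transaction, not 3
C: all counts match (3,2)

Answer: C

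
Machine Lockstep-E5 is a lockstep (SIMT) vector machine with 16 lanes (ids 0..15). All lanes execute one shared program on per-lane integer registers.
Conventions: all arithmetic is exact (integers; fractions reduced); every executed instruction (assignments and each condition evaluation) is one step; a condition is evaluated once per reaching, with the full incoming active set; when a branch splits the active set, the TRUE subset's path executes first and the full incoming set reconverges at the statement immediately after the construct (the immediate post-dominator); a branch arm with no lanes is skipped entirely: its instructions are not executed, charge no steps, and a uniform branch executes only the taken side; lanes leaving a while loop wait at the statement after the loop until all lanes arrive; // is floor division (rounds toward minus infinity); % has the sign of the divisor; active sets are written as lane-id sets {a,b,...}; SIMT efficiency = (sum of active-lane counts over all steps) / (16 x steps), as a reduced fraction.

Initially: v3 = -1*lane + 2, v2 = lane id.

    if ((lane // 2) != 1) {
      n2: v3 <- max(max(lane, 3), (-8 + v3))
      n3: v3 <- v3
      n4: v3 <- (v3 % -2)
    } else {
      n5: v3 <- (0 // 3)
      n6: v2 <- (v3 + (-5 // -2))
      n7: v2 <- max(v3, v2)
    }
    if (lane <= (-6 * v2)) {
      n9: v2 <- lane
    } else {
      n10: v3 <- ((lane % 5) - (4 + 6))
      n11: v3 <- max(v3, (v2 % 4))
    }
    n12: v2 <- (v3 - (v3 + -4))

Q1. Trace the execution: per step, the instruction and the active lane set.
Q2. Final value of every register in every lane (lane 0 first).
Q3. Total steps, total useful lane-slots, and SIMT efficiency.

step 0: eval ((lane // 2) != 1)      {0,1,2,3,4,5,6,7,8,9,10,11,12,13,14,15}
step 1: v3 <- max(max(lane, 3), (-8 + v3)) {0,1,4,5,6,7,8,9,10,11,12,13,14,15}
step 2: v3 <- v3                     {0,1,4,5,6,7,8,9,10,11,12,13,14,15}
step 3: v3 <- (v3 % -2)              {0,1,4,5,6,7,8,9,10,11,12,13,14,15}
step 4: v3 <- (0 // 3)               {2,3}
step 5: v2 <- (v3 + (-5 // -2))      {2,3}
step 6: v2 <- max(v3, v2)            {2,3}
step 7: eval (lane <= (-6 * v2))     {0,1,2,3,4,5,6,7,8,9,10,11,12,13,14,15}
step 8: v2 <- lane                   {0}
step 9: v3 <- ((lane % 5) - (4 + 6)) {1,2,3,4,5,6,7,8,9,10,11,12,13,14,15}
step 10: v3 <- max(v3, (v2 % 4))      {1,2,3,4,5,6,7,8,9,10,11,12,13,14,15}
step 11: v2 <- (v3 - (v3 + -4))       {0,1,2,3,4,5,6,7,8,9,10,11,12,13,14,15}

Answer: 12 steps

v3: -1,1,2,2,0,1,2,3,0,1,2,3,0,1,2,3
v2: 4,4,4,4,4,4,4,4,4,4,4,4,4,4,4,4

steps = 12; useful = 127; efficiency = 127/192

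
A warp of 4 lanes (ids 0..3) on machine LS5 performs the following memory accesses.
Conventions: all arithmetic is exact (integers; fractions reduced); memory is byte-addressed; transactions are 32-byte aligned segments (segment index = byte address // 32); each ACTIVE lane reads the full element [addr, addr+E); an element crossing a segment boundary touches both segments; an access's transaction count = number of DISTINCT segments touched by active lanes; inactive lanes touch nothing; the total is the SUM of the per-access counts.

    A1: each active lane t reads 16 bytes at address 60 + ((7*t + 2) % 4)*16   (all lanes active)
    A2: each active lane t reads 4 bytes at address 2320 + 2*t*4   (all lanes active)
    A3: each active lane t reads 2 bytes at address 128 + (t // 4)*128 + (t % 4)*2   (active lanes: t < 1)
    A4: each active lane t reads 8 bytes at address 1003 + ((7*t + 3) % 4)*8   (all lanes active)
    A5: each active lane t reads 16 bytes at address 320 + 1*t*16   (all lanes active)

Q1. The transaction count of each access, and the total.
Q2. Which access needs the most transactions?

A1: 3 transactions
A2: 2 transactions
A3: 1 transaction
A4: 2 transactions
A5: 2 transactions

Answer: 3,2,1,2,2; total 10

Answer: A1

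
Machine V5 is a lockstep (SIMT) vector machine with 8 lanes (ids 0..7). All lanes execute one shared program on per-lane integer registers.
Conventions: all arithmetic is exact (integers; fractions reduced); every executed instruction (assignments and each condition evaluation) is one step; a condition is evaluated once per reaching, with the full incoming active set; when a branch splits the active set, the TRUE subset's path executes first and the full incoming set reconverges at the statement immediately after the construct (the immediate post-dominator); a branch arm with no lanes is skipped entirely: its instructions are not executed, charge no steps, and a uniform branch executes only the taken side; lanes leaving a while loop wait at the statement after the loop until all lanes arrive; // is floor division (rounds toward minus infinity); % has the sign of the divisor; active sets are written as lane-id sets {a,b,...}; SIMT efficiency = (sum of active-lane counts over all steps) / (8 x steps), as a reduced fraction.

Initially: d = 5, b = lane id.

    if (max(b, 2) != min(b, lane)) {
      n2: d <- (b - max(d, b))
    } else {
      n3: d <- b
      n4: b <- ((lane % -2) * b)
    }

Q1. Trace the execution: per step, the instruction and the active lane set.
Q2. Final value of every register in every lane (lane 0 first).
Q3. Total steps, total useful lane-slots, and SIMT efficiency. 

step 0: eval (max(b, 2) != min(b, lane)) {0,1,2,3,4,5,6,7}
step 1: d <- (b - max(d, b))         {0,1}
step 2: d <- b                       {2,3,4,5,6,7}
step 3: b <- ((lane % -2) * b)       {2,3,4,5,6,7}

Answer: 4 steps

d: -5,-4,2,3,4,5,6,7
b: 0,1,0,-3,0,-5,0,-7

steps = 4; useful = 22; efficiency = 22/32 = 11/16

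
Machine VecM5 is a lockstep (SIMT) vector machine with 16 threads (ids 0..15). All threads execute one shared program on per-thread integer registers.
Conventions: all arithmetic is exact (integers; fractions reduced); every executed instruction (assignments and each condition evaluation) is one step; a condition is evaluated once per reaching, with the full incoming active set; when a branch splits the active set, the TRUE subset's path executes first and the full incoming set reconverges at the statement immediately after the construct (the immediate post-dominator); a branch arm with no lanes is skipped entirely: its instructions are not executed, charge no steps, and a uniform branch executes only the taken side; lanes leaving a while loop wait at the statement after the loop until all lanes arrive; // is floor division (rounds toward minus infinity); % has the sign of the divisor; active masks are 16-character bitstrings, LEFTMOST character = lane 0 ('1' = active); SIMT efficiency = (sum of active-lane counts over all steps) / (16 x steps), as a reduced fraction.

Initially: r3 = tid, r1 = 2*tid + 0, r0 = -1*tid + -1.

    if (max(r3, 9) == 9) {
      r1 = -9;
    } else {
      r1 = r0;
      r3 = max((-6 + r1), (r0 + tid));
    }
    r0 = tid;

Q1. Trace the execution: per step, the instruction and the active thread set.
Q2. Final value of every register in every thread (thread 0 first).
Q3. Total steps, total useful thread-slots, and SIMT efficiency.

step 0: eval (max(r3, 9) == 9)       1111111111111111
step 1: r1 <- -9                     1111111111000000
step 2: r1 <- r0                     0000000000111111
step 3: r3 <- max((-6 + r1), (r0 + tid)) 0000000000111111
step 4: r0 <- tid                    1111111111111111

Answer: 5 steps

r3: 0,1,2,3,4,5,6,7,8,9,-1,-1,-1,-1,-1,-1
r1: -9,-9,-9,-9,-9,-9,-9,-9,-9,-9,-11,-12,-13,-14,-15,-16
r0: 0,1,2,3,4,5,6,7,8,9,10,11,12,13,14,15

steps = 5; useful = 54; efficiency = 54/80 = 27/40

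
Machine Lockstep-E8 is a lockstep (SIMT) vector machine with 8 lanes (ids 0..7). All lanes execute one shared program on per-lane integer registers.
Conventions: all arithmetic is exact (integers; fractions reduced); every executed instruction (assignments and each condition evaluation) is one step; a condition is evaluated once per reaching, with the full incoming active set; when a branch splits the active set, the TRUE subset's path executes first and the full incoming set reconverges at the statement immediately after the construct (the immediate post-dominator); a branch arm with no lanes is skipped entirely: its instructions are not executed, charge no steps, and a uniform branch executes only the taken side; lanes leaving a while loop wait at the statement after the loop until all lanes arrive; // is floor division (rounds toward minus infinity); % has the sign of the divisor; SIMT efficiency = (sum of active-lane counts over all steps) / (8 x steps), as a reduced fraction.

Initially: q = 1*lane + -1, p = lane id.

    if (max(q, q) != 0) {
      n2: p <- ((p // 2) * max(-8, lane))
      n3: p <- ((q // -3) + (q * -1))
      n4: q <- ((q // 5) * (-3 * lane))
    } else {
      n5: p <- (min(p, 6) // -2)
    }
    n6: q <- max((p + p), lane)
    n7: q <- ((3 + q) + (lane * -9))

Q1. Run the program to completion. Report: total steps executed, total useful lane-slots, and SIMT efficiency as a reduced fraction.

Answer: 7 steps, 46 useful, 23/28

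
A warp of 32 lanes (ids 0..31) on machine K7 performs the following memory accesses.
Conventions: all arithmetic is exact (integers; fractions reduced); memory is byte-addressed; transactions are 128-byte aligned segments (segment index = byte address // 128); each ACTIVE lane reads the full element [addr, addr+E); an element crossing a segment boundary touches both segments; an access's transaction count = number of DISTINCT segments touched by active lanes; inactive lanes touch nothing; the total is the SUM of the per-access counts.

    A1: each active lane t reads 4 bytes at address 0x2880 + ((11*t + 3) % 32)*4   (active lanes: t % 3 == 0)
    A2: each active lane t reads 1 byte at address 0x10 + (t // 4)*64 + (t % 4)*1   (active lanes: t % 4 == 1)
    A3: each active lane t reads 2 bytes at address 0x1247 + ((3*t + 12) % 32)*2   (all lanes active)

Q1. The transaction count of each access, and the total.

A1: 1 transaction
A2: 4 transactions
A3: 2 transactions

Answer: 1,4,2; total 7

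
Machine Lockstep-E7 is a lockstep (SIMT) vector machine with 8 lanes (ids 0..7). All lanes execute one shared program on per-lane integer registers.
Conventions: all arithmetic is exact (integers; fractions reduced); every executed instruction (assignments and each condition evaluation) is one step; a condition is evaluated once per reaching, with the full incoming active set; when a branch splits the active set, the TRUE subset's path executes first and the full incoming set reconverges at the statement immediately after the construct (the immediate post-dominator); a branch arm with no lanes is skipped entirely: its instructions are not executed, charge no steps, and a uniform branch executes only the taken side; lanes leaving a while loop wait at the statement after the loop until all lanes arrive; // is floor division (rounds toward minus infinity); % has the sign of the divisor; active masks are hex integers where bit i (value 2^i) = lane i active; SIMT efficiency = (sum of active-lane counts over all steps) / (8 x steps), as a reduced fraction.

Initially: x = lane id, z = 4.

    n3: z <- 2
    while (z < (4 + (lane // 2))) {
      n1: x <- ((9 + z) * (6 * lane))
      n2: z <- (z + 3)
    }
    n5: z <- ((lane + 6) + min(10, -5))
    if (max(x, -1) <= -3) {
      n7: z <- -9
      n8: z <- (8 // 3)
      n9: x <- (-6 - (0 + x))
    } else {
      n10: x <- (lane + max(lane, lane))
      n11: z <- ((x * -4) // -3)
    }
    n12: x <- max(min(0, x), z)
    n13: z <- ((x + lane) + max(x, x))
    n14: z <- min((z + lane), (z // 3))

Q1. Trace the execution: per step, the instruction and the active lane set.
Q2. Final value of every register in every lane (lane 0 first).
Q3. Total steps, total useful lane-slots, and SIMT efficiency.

step 0: z <- 2                       0xff
step 1: eval (z < (4 + (lane // 2))) 0xff
step 2: x <- ((9 + z) * (6 * lane))  0xff
step 3: z <- (z + 3)                 0xff
step 4: eval (z < (4 + (lane // 2))) 0xff
step 5: x <- ((9 + z) * (6 * lane))  0xf0
step 6: z <- (z + 3)                 0xf0
step 7: eval (z < (4 + (lane // 2))) 0xf0
step 8: z <- ((lane + 6) + min(10, -5)) 0xff
step 9: eval (max(x, -1) <= -3)      0xff
step 10: x <- (lane + max(lane, lane)) 0xff
step 11: z <- ((x * -4) // -3)        0xff
step 12: x <- max(min(0, x), z)       0xff
step 13: z <- ((x + lane) + max(x, x)) 0xff
step 14: z <- min((z + lane), (z // 3)) 0xff

Answer: 15 steps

x: 0,2,5,8,10,13,16,18
z: 0,1,4,6,8,10,12,14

steps = 15; useful = 108; efficiency = 108/120 = 9/10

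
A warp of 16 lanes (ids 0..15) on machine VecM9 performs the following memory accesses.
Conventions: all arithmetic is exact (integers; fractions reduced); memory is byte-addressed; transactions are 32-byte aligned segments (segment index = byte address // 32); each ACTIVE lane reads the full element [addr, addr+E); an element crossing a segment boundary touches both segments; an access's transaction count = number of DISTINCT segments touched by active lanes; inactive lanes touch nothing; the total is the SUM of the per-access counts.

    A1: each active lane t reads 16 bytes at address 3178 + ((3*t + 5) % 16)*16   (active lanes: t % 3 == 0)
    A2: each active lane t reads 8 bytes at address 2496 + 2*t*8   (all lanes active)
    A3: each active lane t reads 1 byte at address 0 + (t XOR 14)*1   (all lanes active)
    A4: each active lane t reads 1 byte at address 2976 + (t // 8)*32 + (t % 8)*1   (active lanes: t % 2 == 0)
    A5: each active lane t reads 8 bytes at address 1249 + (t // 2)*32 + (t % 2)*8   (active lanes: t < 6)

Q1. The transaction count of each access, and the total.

A1: 7 transactions
A2: 8 transactions
A3: 1 transaction
A4: 2 transactions
A5: 3 transactions

Answer: 7,8,1,2,3; total 21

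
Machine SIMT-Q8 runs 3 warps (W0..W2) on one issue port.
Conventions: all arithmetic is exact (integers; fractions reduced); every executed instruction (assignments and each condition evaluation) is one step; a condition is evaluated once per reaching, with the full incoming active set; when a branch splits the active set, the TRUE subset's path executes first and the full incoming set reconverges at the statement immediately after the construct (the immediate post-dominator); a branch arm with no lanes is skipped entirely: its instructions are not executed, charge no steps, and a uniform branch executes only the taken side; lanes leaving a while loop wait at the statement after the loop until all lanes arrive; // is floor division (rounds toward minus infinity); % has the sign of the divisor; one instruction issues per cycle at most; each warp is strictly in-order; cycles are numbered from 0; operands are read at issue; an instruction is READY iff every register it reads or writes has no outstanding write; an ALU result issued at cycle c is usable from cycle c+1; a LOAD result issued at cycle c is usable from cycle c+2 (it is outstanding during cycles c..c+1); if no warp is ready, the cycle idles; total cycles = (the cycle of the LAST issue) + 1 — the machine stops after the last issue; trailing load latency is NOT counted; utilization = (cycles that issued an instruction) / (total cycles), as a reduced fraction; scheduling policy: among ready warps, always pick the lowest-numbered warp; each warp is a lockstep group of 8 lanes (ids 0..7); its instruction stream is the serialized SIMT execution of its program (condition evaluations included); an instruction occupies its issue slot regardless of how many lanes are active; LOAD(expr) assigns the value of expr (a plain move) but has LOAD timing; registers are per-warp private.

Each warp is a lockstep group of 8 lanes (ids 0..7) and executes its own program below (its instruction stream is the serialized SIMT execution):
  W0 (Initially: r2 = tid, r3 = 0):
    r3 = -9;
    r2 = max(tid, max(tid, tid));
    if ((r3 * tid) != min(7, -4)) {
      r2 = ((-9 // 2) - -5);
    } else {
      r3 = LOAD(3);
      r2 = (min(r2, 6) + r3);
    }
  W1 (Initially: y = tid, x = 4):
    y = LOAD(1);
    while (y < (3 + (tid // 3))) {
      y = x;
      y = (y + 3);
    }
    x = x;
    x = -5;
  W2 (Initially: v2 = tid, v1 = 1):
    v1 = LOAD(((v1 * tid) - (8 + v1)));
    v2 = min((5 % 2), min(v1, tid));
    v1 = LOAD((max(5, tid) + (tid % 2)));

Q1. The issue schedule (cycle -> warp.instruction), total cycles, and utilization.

cycle 0: W0.I0
cycle 1: W0.I1
cycle 2: W0.I2
cycle 3: W0.I3
cycle 4: W1.I0
cycle 5: W2.I0
cycle 6: W1.I1
cycle 7: W1.I2
cycle 8: W1.I3
cycle 9: W1.I4
cycle 10: W1.I5
cycle 11: W1.I6
cycle 12: W2.I1
cycle 13: W2.I2

Answer: 14 cycles, utilization 1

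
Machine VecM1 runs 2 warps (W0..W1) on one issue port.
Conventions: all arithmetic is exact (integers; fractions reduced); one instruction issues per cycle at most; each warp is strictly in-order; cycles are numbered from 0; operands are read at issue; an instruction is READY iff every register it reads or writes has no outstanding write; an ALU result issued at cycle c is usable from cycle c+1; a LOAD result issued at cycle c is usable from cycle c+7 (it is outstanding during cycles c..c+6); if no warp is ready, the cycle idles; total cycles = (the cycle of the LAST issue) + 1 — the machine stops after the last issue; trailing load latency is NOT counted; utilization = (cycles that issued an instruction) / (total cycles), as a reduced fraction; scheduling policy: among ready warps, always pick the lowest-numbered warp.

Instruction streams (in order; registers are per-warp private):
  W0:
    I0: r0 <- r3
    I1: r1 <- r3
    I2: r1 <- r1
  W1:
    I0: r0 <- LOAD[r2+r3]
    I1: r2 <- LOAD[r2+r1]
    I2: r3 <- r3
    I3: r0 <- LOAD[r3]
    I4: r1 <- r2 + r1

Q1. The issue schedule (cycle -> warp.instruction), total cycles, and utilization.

cycle 0: W0.I0
cycle 1: W0.I1
cycle 2: W0.I2
cycle 3: W1.I0
cycle 4: W1.I1
cycle 5: W1.I2
cycle 6: idle
cycle 7: idle
cycle 8: idle
cycle 9: idle
cycle 10: W1.I3
cycle 11: W1.I4

Answer: 12 cycles, utilization 2/3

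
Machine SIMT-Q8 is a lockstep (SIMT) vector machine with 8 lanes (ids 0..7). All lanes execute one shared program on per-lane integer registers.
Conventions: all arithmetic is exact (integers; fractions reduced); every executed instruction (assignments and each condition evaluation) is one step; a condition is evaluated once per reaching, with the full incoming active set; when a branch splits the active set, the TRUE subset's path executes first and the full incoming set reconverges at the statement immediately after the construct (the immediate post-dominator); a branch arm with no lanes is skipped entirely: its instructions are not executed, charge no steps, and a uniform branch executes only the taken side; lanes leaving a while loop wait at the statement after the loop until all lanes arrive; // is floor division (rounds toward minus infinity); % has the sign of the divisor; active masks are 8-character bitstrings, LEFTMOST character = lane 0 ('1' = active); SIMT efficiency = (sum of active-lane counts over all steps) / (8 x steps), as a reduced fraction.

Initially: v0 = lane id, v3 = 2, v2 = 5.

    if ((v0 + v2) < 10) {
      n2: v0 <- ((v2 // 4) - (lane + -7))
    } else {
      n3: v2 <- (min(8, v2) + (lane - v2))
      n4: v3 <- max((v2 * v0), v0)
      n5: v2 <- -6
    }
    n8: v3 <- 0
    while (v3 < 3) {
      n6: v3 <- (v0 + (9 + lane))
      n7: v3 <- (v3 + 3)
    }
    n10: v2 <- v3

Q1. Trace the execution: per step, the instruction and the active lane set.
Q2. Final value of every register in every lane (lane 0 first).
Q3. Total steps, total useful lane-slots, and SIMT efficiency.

step 0: eval ((v0 + v2) < 10)        11111111
step 1: v0 <- ((v2 // 4) - (lane + -7)) 11111000
step 2: v2 <- (min(8, v2) + (lane - v2)) 00000111
step 3: v3 <- max((v2 * v0), v0)     00000111
step 4: v2 <- -6                     00000111
step 5: v3 <- 0                      11111111
step 6: eval (v3 < 3)                11111111
step 7: v3 <- (v0 + (9 + lane))      11111111
step 8: v3 <- (v3 + 3)               11111111
step 9: eval (v3 < 3)                11111111
step 10: v2 <- v3                     11111111

Answer: 11 steps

v0: 8,7,6,5,4,5,6,7
v3: 20,20,20,20,20,22,24,26
v2: 20,20,20,20,20,22,24,26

steps = 11; useful = 70; efficiency = 70/88 = 35/44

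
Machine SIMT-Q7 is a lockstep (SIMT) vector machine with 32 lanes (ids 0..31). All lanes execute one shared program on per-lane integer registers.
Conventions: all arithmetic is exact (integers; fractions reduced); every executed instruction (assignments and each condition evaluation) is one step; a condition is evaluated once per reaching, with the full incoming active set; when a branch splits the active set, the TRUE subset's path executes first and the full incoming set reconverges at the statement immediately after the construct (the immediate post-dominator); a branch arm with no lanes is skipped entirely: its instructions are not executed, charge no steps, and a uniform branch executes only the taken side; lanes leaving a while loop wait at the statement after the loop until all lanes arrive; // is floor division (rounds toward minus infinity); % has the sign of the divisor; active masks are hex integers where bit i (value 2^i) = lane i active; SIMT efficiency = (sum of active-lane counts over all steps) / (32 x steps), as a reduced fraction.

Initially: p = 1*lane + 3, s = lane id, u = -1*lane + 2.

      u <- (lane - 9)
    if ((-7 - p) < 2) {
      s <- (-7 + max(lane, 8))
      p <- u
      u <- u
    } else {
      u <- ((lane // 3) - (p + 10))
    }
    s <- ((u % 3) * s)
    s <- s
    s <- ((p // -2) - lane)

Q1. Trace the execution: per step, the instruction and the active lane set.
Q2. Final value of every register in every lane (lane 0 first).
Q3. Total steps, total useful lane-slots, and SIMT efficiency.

step 0: u <- (lane - 9)              0xffffffff
step 1: eval ((-7 - p) < 2)          0xffffffff
step 2: s <- (-7 + max(lane, 8))     0xffffffff
step 3: p <- u                       0xffffffff
step 4: u <- u                       0xffffffff
step 5: s <- ((u % 3) * s)           0xffffffff
step 6: s <- s                       0xffffffff
step 7: s <- ((p // -2) - lane)      0xffffffff

Answer: 8 steps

p: -9,-8,-7,-6,-5,-4,-3,-2,-1,0,1,2,3,4,5,6,7,8,9,10,11,12,13,14,15,16,17,18,19,20,21,22
s: 4,3,1,0,-2,-3,-5,-6,-8,-9,-11,-12,-14,-15,-17,-18,-20,-21,-23,-24,-26,-27,-29,-30,-32,-33,-35,-36,-38,-39,-41,-42
u: -9,-8,-7,-6,-5,-4,-3,-2,-1,0,1,2,3,4,5,6,7,8,9,10,11,12,13,14,15,16,17,18,19,20,21,22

steps = 8; useful = 256; efficiency = 256/256 = 1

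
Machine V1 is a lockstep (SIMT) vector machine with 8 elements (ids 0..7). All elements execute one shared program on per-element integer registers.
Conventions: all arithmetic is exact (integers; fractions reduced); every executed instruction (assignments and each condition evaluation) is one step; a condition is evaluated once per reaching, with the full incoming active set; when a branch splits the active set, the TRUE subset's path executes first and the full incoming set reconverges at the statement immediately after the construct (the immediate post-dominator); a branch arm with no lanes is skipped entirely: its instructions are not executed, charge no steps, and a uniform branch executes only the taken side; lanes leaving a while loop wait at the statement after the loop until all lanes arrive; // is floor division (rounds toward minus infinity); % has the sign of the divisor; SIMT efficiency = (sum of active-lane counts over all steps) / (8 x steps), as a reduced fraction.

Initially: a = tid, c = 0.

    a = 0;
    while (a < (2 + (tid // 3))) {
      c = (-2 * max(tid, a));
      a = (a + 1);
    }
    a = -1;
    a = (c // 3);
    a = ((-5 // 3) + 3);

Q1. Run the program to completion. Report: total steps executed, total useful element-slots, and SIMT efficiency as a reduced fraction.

Answer: 17 steps, 109 useful, 109/136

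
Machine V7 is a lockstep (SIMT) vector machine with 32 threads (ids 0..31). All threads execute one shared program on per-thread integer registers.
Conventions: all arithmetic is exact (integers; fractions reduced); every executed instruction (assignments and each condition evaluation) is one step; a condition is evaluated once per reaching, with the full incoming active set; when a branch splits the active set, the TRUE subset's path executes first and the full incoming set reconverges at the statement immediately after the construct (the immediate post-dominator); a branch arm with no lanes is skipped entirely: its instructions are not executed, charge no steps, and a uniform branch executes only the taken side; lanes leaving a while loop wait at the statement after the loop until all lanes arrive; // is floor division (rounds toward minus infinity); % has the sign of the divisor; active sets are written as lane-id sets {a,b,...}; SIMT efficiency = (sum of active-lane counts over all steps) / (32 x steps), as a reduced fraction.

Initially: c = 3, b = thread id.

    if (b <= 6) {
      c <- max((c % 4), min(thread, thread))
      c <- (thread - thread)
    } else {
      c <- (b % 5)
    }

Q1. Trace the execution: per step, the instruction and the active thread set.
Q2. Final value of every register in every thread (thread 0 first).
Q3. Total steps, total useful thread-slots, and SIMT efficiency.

step 0: eval (b <= 6)                {0,1,2,3,4,5,6,7,8,9,10,11,12,13,14,15,16,17,18,19,20,21,22,23,24,25,26,27,28,29,30,31}
step 1: c <- max((c % 4), min(thread, thread)) {0,1,2,3,4,5,6}
step 2: c <- (thread - thread)       {0,1,2,3,4,5,6}
step 3: c <- (b % 5)                 {7,8,9,10,11,12,13,14,15,16,17,18,19,20,21,22,23,24,25,26,27,28,29,30,31}

Answer: 4 steps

c: 0,0,0,0,0,0,0,2,3,4,0,1,2,3,4,0,1,2,3,4,0,1,2,3,4,0,1,2,3,4,0,1
b: 0,1,2,3,4,5,6,7,8,9,10,11,12,13,14,15,16,17,18,19,20,21,22,23,24,25,26,27,28,29,30,31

steps = 4; useful = 71; efficiency = 71/128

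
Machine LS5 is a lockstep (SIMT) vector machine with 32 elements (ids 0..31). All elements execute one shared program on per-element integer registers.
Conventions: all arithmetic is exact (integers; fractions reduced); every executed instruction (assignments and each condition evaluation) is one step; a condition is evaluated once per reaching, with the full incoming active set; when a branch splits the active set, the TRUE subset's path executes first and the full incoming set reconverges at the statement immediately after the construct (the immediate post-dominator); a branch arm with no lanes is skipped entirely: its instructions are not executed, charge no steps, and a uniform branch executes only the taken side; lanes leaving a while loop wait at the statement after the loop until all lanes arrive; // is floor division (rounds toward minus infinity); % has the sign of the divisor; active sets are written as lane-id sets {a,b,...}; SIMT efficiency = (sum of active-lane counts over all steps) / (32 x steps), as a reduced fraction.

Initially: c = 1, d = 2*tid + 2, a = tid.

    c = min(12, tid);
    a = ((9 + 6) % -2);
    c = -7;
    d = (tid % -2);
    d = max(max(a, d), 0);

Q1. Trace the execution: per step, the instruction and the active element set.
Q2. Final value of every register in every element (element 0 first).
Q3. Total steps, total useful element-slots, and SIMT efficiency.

step 0: c <- min(12, tid)            {0,1,2,3,4,5,6,7,8,9,10,11,12,13,14,15,16,17,18,19,20,21,22,23,24,25,26,27,28,29,30,31}
step 1: a <- ((9 + 6) % -2)          {0,1,2,3,4,5,6,7,8,9,10,11,12,13,14,15,16,17,18,19,20,21,22,23,24,25,26,27,28,29,30,31}
step 2: c <- -7                      {0,1,2,3,4,5,6,7,8,9,10,11,12,13,14,15,16,17,18,19,20,21,22,23,24,25,26,27,28,29,30,31}
step 3: d <- (tid % -2)              {0,1,2,3,4,5,6,7,8,9,10,11,12,13,14,15,16,17,18,19,20,21,22,23,24,25,26,27,28,29,30,31}
step 4: d <- max(max(a, d), 0)       {0,1,2,3,4,5,6,7,8,9,10,11,12,13,14,15,16,17,18,19,20,21,22,23,24,25,26,27,28,29,30,31}

Answer: 5 steps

c: -7,-7,-7,-7,-7,-7,-7,-7,-7,-7,-7,-7,-7,-7,-7,-7,-7,-7,-7,-7,-7,-7,-7,-7,-7,-7,-7,-7,-7,-7,-7,-7
d: 0,0,0,0,0,0,0,0,0,0,0,0,0,0,0,0,0,0,0,0,0,0,0,0,0,0,0,0,0,0,0,0
a: -1,-1,-1,-1,-1,-1,-1,-1,-1,-1,-1,-1,-1,-1,-1,-1,-1,-1,-1,-1,-1,-1,-1,-1,-1,-1,-1,-1,-1,-1,-1,-1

steps = 5; useful = 160; efficiency = 160/160 = 1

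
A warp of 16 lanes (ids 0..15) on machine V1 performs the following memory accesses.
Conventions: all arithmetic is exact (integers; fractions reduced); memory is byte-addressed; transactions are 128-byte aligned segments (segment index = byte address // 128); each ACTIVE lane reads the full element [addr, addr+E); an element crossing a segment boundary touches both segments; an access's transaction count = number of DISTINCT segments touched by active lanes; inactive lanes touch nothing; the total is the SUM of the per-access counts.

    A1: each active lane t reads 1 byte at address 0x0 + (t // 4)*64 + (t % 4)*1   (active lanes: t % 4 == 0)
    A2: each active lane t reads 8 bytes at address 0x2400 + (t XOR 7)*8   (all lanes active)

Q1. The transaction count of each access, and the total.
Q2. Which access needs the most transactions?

A1: 2 transactions
A2: 1 transaction

Answer: 2,1; total 3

Answer: A1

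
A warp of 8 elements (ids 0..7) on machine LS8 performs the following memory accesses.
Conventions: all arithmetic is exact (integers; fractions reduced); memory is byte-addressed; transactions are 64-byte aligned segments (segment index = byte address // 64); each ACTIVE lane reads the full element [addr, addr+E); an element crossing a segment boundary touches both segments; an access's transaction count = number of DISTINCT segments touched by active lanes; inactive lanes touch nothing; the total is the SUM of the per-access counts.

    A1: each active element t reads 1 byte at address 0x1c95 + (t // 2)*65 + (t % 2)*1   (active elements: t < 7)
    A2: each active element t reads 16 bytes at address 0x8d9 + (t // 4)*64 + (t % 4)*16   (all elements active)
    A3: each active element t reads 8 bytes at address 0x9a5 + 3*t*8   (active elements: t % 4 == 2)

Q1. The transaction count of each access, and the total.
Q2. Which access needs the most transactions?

A1: 4 transactions
A2: 3 transactions
A3: 2 transactions

Answer: 4,3,2; total 9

Answer: A1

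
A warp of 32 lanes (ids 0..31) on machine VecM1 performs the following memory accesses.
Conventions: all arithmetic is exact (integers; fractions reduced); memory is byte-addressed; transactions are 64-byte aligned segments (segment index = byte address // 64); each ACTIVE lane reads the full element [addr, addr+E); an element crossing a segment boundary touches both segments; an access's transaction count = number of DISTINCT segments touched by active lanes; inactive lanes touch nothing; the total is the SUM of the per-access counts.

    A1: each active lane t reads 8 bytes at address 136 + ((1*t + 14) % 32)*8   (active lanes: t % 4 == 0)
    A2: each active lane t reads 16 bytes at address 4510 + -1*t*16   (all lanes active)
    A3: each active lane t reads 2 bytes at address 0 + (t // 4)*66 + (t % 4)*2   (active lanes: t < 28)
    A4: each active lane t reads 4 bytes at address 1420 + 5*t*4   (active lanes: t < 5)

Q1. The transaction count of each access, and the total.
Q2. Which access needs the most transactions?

A1: 4 transactions
A2: 9 transactions
A3: 7 transactions
A4: 2 transactions

Answer: 4,9,7,2; total 22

Answer: A2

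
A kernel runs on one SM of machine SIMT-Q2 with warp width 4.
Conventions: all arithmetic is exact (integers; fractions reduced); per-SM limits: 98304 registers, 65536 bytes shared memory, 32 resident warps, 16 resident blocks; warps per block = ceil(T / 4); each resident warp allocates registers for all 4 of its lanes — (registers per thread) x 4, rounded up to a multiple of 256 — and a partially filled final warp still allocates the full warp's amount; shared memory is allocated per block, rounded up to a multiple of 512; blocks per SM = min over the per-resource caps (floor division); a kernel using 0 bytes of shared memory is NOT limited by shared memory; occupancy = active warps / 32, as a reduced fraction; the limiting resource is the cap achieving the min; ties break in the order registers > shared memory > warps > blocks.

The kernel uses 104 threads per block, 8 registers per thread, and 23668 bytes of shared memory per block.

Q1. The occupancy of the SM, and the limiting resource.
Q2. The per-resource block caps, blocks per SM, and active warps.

Answer: occupancy 13/16, limited by warps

registers: 14 blocks
shared memory: 2 blocks
warps: 1 block
blocks: 16 blocks

Answer: 1 block, 26 active warps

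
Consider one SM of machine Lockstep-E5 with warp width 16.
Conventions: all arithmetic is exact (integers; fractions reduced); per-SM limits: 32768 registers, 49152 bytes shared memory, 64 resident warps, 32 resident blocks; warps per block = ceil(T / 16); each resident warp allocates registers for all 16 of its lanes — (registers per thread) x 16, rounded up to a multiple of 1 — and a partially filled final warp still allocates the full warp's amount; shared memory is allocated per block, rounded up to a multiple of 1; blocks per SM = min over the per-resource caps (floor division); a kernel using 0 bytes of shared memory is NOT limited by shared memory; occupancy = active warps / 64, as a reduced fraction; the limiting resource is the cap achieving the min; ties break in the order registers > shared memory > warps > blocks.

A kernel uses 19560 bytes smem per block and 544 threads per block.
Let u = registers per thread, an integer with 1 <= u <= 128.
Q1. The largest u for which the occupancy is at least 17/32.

Answer: u = 60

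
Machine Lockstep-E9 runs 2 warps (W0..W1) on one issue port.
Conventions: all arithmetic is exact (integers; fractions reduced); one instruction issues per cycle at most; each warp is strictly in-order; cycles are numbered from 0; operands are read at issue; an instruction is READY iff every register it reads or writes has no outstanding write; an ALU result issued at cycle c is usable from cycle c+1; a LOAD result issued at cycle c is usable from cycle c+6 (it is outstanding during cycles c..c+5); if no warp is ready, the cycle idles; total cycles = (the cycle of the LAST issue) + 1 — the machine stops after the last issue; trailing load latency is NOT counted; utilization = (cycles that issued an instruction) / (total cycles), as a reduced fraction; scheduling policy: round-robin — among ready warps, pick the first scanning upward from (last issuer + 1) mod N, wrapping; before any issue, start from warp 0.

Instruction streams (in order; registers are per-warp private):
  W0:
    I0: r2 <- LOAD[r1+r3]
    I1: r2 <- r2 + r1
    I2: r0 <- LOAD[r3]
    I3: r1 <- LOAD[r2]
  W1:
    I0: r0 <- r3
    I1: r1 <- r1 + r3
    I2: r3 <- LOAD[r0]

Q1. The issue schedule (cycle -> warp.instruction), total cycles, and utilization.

cycle 0: W0.I0
cycle 1: W1.I0
cycle 2: W1.I1
cycle 3: W1.I2
cycle 4: idle
cycle 5: idle
cycle 6: W0.I1
cycle 7: W0.I2
cycle 8: W0.I3

Answer: 9 cycles, utilization 7/9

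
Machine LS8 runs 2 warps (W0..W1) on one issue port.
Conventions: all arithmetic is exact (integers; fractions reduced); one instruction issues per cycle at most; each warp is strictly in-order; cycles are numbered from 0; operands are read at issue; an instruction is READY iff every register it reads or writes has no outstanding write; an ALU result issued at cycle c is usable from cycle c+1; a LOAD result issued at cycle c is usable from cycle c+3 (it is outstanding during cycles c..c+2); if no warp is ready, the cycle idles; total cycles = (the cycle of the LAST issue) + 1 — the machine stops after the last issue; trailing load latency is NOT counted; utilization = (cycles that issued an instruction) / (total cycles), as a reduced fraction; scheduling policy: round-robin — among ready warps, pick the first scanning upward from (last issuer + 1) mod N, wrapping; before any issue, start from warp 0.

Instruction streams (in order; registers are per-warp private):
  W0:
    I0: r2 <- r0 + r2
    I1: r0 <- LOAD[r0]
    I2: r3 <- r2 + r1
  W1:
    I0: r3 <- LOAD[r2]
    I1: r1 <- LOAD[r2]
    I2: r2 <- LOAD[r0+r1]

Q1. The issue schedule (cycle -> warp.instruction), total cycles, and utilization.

cycle 0: W0.I0
cycle 1: W1.I0
cycle 2: W0.I1
cycle 3: W1.I1
cycle 4: W0.I2
cycle 5: idle
cycle 6: W1.I2

Answer: 7 cycles, utilization 6/7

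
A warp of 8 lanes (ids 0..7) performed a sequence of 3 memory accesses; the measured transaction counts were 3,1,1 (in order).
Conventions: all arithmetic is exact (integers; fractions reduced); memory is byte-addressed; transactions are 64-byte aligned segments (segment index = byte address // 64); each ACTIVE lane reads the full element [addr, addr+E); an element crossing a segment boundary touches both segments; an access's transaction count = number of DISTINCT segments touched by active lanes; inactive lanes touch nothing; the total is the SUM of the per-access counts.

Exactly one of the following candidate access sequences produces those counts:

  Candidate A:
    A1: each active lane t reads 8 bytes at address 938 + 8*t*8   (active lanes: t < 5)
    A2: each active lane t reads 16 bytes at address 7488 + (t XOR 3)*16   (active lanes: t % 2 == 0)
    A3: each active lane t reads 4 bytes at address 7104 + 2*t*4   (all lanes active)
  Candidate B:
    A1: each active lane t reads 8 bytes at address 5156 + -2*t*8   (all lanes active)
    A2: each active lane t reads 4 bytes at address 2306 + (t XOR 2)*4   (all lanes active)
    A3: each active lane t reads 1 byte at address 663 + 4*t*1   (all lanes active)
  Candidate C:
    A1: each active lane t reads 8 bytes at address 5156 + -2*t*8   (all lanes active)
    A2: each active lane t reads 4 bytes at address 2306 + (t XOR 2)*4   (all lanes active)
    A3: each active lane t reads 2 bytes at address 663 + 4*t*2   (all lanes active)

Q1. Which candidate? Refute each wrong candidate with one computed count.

A: A1 gives 5 transactions, not 3
C: A3 gives 2 transactions, not 1
B: all counts match (3,1,1)

Answer: B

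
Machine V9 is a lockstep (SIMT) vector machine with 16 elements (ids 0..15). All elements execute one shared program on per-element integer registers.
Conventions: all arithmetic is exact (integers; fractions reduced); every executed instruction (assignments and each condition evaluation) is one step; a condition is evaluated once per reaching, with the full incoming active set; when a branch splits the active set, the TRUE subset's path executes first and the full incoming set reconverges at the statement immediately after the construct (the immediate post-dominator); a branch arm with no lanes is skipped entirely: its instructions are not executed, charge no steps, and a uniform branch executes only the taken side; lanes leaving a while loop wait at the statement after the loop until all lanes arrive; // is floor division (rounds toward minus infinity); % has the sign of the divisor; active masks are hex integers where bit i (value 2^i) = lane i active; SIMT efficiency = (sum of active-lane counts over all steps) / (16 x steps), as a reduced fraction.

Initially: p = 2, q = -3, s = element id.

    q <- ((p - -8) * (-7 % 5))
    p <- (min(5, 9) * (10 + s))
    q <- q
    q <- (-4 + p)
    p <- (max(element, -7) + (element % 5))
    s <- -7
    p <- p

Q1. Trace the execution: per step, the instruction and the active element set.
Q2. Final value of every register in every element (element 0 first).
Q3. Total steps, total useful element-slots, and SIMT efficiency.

step 0: q <- ((p - -8) * (-7 % 5))   0xffff
step 1: p <- (min(5, 9) * (10 + s))  0xffff
step 2: q <- q                       0xffff
step 3: q <- (-4 + p)                0xffff
step 4: p <- (max(element, -7) + (element % 5)) 0xffff
step 5: s <- -7                      0xffff
step 6: p <- p                       0xffff

Answer: 7 steps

p: 0,2,4,6,8,5,7,9,11,13,10,12,14,16,18,15
q: 46,51,56,61,66,71,76,81,86,91,96,101,106,111,116,121
s: -7,-7,-7,-7,-7,-7,-7,-7,-7,-7,-7,-7,-7,-7,-7,-7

steps = 7; useful = 112; efficiency = 112/112 = 1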